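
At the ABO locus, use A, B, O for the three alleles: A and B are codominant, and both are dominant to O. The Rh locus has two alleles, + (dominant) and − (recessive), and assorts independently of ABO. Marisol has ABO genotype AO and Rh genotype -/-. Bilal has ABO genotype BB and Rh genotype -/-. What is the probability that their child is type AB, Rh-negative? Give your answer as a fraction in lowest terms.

ABO cross AO × BB → offspring phenotypes: 1/2 B, 1/2 AB.
Rh cross -/- × -/- → 1 Rh-.
Independent loci: P(type AB, Rh-negative) = 1/2 × 1 = 1/2.

1/2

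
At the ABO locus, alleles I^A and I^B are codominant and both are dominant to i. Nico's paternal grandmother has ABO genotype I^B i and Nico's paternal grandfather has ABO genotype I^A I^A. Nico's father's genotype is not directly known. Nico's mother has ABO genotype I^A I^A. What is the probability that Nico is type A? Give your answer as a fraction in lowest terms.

Nico's father's ABO genotype from I^B i × I^A I^A: 1/2 I^A I^B, 1/2 I^A i.
Crossing each possibility with the mother I^A I^A and summing P(type A): 1/2·1/2 + 1/2·1 = 3/4.

3/4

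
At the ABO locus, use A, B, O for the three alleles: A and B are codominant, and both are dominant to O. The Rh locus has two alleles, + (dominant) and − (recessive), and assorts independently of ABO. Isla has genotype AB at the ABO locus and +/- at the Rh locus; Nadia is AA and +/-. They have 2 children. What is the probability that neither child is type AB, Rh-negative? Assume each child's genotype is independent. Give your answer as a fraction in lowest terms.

ABO cross AB × AA → 1/2 A, 1/2 AB.
Rh cross +/- × +/- → 3/4 Rh+, 1/4 Rh-; so P(type AB, Rh-negative) = 1/2 × 1/4 = 1/8 per child.
P(not type AB, Rh-negative) = 7/8 for one child; (7/8)^2 = 49/64.

49/64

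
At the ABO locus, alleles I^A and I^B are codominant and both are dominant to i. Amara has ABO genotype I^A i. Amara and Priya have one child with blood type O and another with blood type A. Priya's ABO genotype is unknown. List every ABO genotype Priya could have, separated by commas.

I^A i, I^B i, i i

For each candidate genotype of Priya, check whether crossing it with I^A i can produce every observed child phenotype.
  I^A I^A → possible child types {A} ✗
  I^A I^B → possible child types {A, B, AB} ✗
  I^A i → possible child types {O, A} ✓
  I^B I^B → possible child types {B, AB} ✗
  I^B i → possible child types {O, A, B, AB} ✓
  i i → possible child types {O, A} ✓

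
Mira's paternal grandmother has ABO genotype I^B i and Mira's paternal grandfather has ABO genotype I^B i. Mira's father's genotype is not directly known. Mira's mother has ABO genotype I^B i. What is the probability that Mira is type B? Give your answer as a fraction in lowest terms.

Mira's father's ABO genotype from I^B i × I^B i: 1/4 I^B I^B, 1/2 I^B i, 1/4 i i.
Crossing each possibility with the mother I^B i and summing P(type B): 1/4·1 + 1/2·3/4 + 1/4·1/2 = 3/4.

3/4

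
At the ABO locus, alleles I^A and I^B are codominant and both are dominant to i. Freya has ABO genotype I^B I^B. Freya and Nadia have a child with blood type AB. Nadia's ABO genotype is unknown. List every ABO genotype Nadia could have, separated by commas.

I^A I^A, I^A I^B, I^A i

For each candidate genotype of Nadia, check whether crossing it with I^B I^B can produce every observed child phenotype.
  I^A I^A → possible child types {AB} ✓
  I^A I^B → possible child types {B, AB} ✓
  I^A i → possible child types {B, AB} ✓
  I^B I^B → possible child types {B} ✗
  I^B i → possible child types {B} ✗
  i i → possible child types {B} ✗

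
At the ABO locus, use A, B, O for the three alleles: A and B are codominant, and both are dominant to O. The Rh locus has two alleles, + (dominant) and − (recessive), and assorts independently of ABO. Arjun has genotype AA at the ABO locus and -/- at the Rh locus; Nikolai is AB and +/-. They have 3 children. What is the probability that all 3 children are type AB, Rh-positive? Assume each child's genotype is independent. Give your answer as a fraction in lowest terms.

1/64

ABO cross AA × AB → 1/2 A, 1/2 AB.
Rh cross -/- × +/- → 1/2 Rh+, 1/2 Rh-; so P(type AB, Rh-positive) = 1/2 × 1/2 = 1/4 per child.
All 3 independent: (1/4)^3 = 1/64.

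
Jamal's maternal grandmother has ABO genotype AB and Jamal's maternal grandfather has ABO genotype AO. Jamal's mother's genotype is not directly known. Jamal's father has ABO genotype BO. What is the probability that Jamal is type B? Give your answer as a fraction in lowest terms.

Jamal's mother's ABO genotype from AB × AO: 1/4 AA, 1/4 AB, 1/4 AO, 1/4 BO.
Crossing each possibility with the father BO and summing P(type B): 1/4·0 + 1/4·1/2 + 1/4·1/4 + 1/4·3/4 = 3/8.

3/8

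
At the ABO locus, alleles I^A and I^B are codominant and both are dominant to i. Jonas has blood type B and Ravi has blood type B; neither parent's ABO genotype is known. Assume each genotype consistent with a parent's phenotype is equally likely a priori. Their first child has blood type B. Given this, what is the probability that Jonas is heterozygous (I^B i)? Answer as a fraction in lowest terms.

Possible genotypes: Jonas ∈ {I^B I^B, I^B i}; Ravi ∈ {I^B I^B, I^B i}.
Weight each parental genotype pair by prior × P(type-B child):
  I^B I^B × I^B I^B: posterior weight 4/15.
  I^B I^B × I^B i: posterior weight 4/15.
  I^B i × I^B I^B: posterior weight 4/15.
  I^B i × I^B i: posterior weight 1/5.
Sum the posterior weight over pairs where Jonas is I^B i: 7/15.

7/15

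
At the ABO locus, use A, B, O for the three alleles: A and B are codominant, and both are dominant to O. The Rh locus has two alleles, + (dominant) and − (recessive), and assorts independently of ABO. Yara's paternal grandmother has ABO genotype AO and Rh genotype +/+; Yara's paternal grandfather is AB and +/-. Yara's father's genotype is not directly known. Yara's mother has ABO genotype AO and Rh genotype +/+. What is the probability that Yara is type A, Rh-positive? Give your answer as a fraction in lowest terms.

Yara's father's ABO genotype from AO × AB: 1/4 AA, 1/4 AB, 1/4 AO, 1/4 BO.
Crossing each possibility with the mother AO and summing P(type A): 1/4·1 + 1/4·1/2 + 1/4·3/4 + 1/4·1/4 = 5/8.
Similarly for Rh via the father's Rh distribution: P(Rh+) = 1.
Independent loci: 5/8 × 1 = 5/8.

5/8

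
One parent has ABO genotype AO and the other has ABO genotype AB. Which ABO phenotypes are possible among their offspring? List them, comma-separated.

A, B, AB

Gametes from AO × AB give offspring ABO genotypes AA, AB, AO, BO, i.e. phenotypes A, B, AB.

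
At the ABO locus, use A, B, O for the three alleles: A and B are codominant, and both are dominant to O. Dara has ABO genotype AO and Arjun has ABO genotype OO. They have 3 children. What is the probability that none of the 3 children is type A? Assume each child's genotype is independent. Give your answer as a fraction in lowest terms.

1/8

ABO cross AO × OO → 1/2 O, 1/2 A.
So P(type A) = 1/2 per child.
P(not type A) = 1/2 for one child; (1/2)^3 = 1/8.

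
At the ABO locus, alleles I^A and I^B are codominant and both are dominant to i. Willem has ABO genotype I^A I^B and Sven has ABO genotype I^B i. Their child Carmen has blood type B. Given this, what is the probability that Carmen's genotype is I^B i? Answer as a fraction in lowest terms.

1/2

Cross I^A I^B × I^B i → 1/4 I^A I^B, 1/4 I^A i, 1/4 I^B I^B, 1/4 I^B i.
Type-B genotypes among offspring: I^B I^B (1/4), I^B i (1/4); total 1/2.
P(I^B i | type B) = (1/4) / (1/2) = 1/2.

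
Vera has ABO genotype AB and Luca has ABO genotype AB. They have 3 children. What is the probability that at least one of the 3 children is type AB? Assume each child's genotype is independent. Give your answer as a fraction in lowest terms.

ABO cross AB × AB → 1/4 A, 1/4 B, 1/2 AB.
So P(type AB) = 1/2 per child.
P(none) = (1/2)^3 = 1/8; P(at least one) = 1 − 1/8 = 7/8.

7/8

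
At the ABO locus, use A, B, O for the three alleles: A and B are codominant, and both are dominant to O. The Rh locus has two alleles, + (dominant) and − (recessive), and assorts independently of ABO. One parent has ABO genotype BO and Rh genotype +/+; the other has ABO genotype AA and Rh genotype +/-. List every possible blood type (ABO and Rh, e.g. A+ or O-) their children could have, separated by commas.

A+, AB+

Gametes from BO × AA give offspring ABO genotypes AB, AO, i.e. phenotypes A, AB.
Rh cross +/+ × +/- → phenotypes Rh+.
Combining independently: A+, AB+.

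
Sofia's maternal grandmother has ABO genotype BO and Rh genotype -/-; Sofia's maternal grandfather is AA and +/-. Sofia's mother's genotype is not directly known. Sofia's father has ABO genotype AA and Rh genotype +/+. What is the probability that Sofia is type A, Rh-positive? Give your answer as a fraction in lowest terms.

3/4

Sofia's mother's ABO genotype from BO × AA: 1/2 AB, 1/2 AO.
Crossing each possibility with the father AA and summing P(type A): 1/2·1/2 + 1/2·1 = 3/4.
Similarly for Rh via the mother's Rh distribution: P(Rh+) = 1.
Independent loci: 3/4 × 1 = 3/4.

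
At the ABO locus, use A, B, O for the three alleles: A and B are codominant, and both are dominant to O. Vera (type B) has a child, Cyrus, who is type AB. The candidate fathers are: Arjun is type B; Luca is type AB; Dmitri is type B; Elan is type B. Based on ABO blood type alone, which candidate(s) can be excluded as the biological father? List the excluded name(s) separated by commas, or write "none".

A candidate is excluded only if no genotype consistent with his phenotype could produce a type AB child with a type B mother.
Arjun (type B): no genotype consistent with that phenotype can produce a type-AB child with a type-B mother.
Dmitri (type B): no genotype consistent with that phenotype can produce a type-AB child with a type-B mother.
Elan (type B): no genotype consistent with that phenotype can produce a type-AB child with a type-B mother.

Arjun, Dmitri, Elan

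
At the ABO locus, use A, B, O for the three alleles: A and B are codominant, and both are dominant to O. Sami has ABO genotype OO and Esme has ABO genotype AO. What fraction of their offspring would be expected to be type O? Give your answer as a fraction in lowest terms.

ABO cross OO × AO → offspring phenotypes: 1/2 O, 1/2 A.
So P(type O) = 1/2.

1/2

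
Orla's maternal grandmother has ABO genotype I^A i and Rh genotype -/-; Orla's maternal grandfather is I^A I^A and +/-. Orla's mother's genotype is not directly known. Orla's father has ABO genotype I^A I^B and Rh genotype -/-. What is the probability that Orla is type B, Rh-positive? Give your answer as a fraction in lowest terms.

1/32

Orla's mother's ABO genotype from I^A i × I^A I^A: 1/2 I^A I^A, 1/2 I^A i.
Crossing each possibility with the father I^A I^B and summing P(type B): 1/2·0 + 1/2·1/4 = 1/8.
Similarly for Rh via the mother's Rh distribution: P(Rh+) = 1/4.
Independent loci: 1/8 × 1/4 = 1/32.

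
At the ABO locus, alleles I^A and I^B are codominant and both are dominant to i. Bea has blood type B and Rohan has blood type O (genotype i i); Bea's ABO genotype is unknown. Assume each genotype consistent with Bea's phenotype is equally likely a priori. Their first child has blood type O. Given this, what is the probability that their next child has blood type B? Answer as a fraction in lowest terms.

1/2

Possible genotypes: Bea ∈ {I^B I^B, I^B i}; Rohan ∈ {i i}.
Weight each parental genotype pair by prior × P(type-O child):
  I^B i × i i: posterior weight 1; P(next child type B) = 1/2.
Weighted sum = 1/2.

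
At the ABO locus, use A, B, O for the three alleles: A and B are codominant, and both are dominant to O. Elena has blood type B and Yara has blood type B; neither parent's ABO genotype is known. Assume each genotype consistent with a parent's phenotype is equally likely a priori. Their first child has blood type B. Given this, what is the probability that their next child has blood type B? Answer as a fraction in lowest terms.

Possible genotypes: Elena ∈ {BB, BO}; Yara ∈ {BB, BO}.
Weight each parental genotype pair by prior × P(type-B child):
  BB × BB: posterior weight 4/15; P(next child type B) = 1.
  BB × BO: posterior weight 4/15; P(next child type B) = 1.
  BO × BB: posterior weight 4/15; P(next child type B) = 1.
  BO × BO: posterior weight 1/5; P(next child type B) = 3/4.
Weighted sum = 19/20.

19/20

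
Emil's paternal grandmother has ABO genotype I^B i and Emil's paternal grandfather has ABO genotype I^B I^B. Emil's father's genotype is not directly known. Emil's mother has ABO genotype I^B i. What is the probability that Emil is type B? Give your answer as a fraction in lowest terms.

Emil's father's ABO genotype from I^B i × I^B I^B: 1/2 I^B I^B, 1/2 I^B i.
Crossing each possibility with the mother I^B i and summing P(type B): 1/2·1 + 1/2·3/4 = 7/8.

7/8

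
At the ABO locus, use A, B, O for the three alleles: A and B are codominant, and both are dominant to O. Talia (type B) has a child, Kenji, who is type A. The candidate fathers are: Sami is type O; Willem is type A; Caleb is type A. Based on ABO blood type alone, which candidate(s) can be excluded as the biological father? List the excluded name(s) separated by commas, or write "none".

Sami

A candidate is excluded only if no genotype consistent with his phenotype could produce a type A child with a type B mother.
Sami (type O): no genotype consistent with that phenotype can produce a type-A child with a type-B mother.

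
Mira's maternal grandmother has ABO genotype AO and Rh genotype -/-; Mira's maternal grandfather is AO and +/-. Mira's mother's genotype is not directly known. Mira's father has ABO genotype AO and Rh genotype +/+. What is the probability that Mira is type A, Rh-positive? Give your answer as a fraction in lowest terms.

Mira's mother's ABO genotype from AO × AO: 1/4 AA, 1/2 AO, 1/4 OO.
Crossing each possibility with the father AO and summing P(type A): 1/4·1 + 1/2·3/4 + 1/4·1/2 = 3/4.
Similarly for Rh via the mother's Rh distribution: P(Rh+) = 1.
Independent loci: 3/4 × 1 = 3/4.

3/4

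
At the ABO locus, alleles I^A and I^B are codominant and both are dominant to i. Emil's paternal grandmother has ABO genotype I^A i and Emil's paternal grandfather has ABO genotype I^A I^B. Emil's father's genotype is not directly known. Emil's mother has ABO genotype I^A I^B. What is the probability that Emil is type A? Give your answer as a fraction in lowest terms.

Emil's father's ABO genotype from I^A i × I^A I^B: 1/4 I^A I^A, 1/4 I^A I^B, 1/4 I^A i, 1/4 I^B i.
Crossing each possibility with the mother I^A I^B and summing P(type A): 1/4·1/2 + 1/4·1/4 + 1/4·1/2 + 1/4·1/4 = 3/8.

3/8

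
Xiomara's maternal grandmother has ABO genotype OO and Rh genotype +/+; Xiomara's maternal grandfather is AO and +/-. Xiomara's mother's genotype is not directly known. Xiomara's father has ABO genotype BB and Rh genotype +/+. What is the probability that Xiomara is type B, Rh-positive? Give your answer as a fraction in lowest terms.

3/4

Xiomara's mother's ABO genotype from OO × AO: 1/2 AO, 1/2 OO.
Crossing each possibility with the father BB and summing P(type B): 1/2·1/2 + 1/2·1 = 3/4.
Similarly for Rh via the mother's Rh distribution: P(Rh+) = 1.
Independent loci: 3/4 × 1 = 3/4.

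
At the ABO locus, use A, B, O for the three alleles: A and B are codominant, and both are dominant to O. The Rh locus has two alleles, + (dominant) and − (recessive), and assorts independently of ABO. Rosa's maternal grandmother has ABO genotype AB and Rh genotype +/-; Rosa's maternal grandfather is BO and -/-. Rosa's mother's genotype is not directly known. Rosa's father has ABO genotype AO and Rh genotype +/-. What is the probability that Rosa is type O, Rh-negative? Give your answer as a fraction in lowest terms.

3/64

Rosa's mother's ABO genotype from AB × BO: 1/4 AB, 1/4 AO, 1/4 BB, 1/4 BO.
Crossing each possibility with the father AO and summing P(type O): 1/4·0 + 1/4·1/4 + 1/4·0 + 1/4·1/4 = 1/8.
Similarly for Rh via the mother's Rh distribution: P(Rh-) = 3/8.
Independent loci: 1/8 × 3/8 = 3/64.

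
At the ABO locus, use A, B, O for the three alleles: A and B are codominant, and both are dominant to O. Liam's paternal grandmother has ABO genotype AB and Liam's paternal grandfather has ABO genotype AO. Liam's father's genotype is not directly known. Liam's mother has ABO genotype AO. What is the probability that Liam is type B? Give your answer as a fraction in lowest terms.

1/8

Liam's father's ABO genotype from AB × AO: 1/4 AA, 1/4 AB, 1/4 AO, 1/4 BO.
Crossing each possibility with the mother AO and summing P(type B): 1/4·0 + 1/4·1/4 + 1/4·0 + 1/4·1/4 = 1/8.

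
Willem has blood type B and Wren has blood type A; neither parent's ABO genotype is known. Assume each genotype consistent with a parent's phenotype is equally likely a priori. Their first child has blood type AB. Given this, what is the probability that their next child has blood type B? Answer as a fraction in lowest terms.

Possible genotypes: Willem ∈ {BB, BO}; Wren ∈ {AA, AO}.
Weight each parental genotype pair by prior × P(type-AB child):
  BB × AA: posterior weight 4/9; P(next child type B) = 0.
  BB × AO: posterior weight 2/9; P(next child type B) = 1/2.
  BO × AA: posterior weight 2/9; P(next child type B) = 0.
  BO × AO: posterior weight 1/9; P(next child type B) = 1/4.
Weighted sum = 5/36.

5/36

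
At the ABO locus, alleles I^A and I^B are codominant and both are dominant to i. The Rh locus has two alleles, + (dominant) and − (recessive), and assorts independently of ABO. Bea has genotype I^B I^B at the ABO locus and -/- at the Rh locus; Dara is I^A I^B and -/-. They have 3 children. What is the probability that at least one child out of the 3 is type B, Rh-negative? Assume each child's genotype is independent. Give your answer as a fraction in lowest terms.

7/8

ABO cross I^B I^B × I^A I^B → 1/2 B, 1/2 AB.
Rh cross -/- × -/- → 1 Rh-; so P(type B, Rh-negative) = 1/2 × 1 = 1/2 per child.
P(none) = (1/2)^3 = 1/8; P(at least one) = 1 − 1/8 = 7/8.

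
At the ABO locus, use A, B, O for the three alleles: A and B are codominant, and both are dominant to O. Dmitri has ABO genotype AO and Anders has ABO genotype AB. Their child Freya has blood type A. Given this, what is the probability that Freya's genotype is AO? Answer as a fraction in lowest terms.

1/2

Cross AO × AB → 1/4 AA, 1/4 AB, 1/4 AO, 1/4 BO.
Type-A genotypes among offspring: AA (1/4), AO (1/4); total 1/2.
P(AO | type A) = (1/4) / (1/2) = 1/2.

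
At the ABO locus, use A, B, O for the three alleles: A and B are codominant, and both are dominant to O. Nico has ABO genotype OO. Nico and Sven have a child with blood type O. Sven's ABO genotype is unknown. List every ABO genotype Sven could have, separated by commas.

AO, BO, OO

For each candidate genotype of Sven, check whether crossing it with OO can produce every observed child phenotype.
  AA → possible child types {A} ✗
  AB → possible child types {A, B} ✗
  AO → possible child types {O, A} ✓
  BB → possible child types {B} ✗
  BO → possible child types {O, B} ✓
  OO → possible child types {O} ✓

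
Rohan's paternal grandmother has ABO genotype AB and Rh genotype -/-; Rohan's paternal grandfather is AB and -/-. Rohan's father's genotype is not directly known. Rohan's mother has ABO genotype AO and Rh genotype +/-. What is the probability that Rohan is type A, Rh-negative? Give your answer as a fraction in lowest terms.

Rohan's father's ABO genotype from AB × AB: 1/4 AA, 1/2 AB, 1/4 BB.
Crossing each possibility with the mother AO and summing P(type A): 1/4·1 + 1/2·1/2 + 1/4·0 = 1/2.
Similarly for Rh via the father's Rh distribution: P(Rh-) = 1/2.
Independent loci: 1/2 × 1/2 = 1/4.

1/4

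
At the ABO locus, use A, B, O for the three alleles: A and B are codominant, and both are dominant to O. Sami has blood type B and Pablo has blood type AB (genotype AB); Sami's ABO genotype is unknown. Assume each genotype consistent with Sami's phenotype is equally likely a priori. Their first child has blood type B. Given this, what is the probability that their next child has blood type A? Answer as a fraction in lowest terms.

1/8

Possible genotypes: Sami ∈ {BB, BO}; Pablo ∈ {AB}.
Weight each parental genotype pair by prior × P(type-B child):
  BB × AB: posterior weight 1/2; P(next child type A) = 0.
  BO × AB: posterior weight 1/2; P(next child type A) = 1/4.
Weighted sum = 1/8.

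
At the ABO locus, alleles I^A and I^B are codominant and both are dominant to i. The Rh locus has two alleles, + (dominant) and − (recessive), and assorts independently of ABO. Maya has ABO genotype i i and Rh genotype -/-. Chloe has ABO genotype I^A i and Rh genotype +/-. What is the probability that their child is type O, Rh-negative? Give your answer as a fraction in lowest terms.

ABO cross i i × I^A i → offspring phenotypes: 1/2 O, 1/2 A.
Rh cross -/- × +/- → 1/2 Rh+, 1/2 Rh-.
Independent loci: P(type O, Rh-negative) = 1/2 × 1/2 = 1/4.

1/4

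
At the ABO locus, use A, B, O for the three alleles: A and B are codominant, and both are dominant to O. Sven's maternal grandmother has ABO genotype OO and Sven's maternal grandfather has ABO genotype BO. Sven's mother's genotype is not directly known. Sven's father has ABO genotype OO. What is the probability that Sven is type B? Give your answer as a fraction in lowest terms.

Sven's mother's ABO genotype from OO × BO: 1/2 BO, 1/2 OO.
Crossing each possibility with the father OO and summing P(type B): 1/2·1/2 + 1/2·0 = 1/4.

1/4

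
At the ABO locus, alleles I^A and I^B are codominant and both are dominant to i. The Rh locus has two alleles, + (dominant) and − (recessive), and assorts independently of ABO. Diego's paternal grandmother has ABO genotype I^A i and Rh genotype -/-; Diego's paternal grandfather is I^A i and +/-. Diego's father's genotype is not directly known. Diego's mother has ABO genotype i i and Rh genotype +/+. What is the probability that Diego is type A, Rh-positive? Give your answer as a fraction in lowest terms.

1/2

Diego's father's ABO genotype from I^A i × I^A i: 1/4 I^A I^A, 1/2 I^A i, 1/4 i i.
Crossing each possibility with the mother i i and summing P(type A): 1/4·1 + 1/2·1/2 + 1/4·0 = 1/2.
Similarly for Rh via the father's Rh distribution: P(Rh+) = 1.
Independent loci: 1/2 × 1 = 1/2.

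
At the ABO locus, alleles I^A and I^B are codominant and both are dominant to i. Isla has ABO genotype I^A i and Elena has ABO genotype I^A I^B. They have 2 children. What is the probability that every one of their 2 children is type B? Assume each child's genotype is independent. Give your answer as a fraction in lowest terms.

1/16

ABO cross I^A i × I^A I^B → 1/2 A, 1/4 B, 1/4 AB.
So P(type B) = 1/4 per child.
All 2 independent: (1/4)^2 = 1/16.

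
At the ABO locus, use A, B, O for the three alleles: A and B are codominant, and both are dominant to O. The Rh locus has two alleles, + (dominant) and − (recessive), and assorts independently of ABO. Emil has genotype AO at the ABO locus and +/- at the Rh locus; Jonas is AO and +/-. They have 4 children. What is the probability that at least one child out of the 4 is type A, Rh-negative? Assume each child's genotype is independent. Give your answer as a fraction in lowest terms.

36975/65536

ABO cross AO × AO → 1/4 O, 3/4 A.
Rh cross +/- × +/- → 3/4 Rh+, 1/4 Rh-; so P(type A, Rh-negative) = 3/4 × 1/4 = 3/16 per child.
P(none) = (13/16)^4 = 28561/65536; P(at least one) = 1 − 28561/65536 = 36975/65536.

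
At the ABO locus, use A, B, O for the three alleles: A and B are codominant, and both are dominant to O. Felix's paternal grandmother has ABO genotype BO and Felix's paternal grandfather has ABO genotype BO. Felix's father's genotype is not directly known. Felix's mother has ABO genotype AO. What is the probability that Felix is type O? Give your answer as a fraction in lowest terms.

Felix's father's ABO genotype from BO × BO: 1/4 BB, 1/2 BO, 1/4 OO.
Crossing each possibility with the mother AO and summing P(type O): 1/4·0 + 1/2·1/4 + 1/4·1/2 = 1/4.

1/4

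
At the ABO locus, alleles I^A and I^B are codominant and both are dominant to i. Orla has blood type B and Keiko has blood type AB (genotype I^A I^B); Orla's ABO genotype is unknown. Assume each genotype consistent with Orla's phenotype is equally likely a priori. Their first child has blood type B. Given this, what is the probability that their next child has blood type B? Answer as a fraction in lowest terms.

1/2

Possible genotypes: Orla ∈ {I^B I^B, I^B i}; Keiko ∈ {I^A I^B}.
Weight each parental genotype pair by prior × P(type-B child):
  I^B I^B × I^A I^B: posterior weight 1/2; P(next child type B) = 1/2.
  I^B i × I^A I^B: posterior weight 1/2; P(next child type B) = 1/2.
Weighted sum = 1/2.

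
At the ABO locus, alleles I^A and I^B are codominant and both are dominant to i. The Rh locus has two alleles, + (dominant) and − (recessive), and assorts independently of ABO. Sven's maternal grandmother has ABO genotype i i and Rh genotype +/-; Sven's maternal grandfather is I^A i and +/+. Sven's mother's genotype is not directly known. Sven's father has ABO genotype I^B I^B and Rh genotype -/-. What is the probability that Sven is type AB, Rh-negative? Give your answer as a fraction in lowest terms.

1/16

Sven's mother's ABO genotype from i i × I^A i: 1/2 I^A i, 1/2 i i.
Crossing each possibility with the father I^B I^B and summing P(type AB): 1/2·1/2 + 1/2·0 = 1/4.
Similarly for Rh via the mother's Rh distribution: P(Rh-) = 1/4.
Independent loci: 1/4 × 1/4 = 1/16.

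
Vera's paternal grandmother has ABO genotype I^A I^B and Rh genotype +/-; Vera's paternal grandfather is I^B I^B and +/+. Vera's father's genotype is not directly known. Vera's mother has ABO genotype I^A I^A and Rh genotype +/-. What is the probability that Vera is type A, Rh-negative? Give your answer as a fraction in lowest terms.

Vera's father's ABO genotype from I^A I^B × I^B I^B: 1/2 I^A I^B, 1/2 I^B I^B.
Crossing each possibility with the mother I^A I^A and summing P(type A): 1/2·1/2 + 1/2·0 = 1/4.
Similarly for Rh via the father's Rh distribution: P(Rh-) = 1/8.
Independent loci: 1/4 × 1/8 = 1/32.

1/32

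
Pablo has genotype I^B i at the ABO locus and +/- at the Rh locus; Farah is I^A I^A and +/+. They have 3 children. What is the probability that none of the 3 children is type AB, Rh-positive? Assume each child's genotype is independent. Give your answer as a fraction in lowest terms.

ABO cross I^B i × I^A I^A → 1/2 A, 1/2 AB.
Rh cross +/- × +/+ → 1 Rh+; so P(type AB, Rh-positive) = 1/2 × 1 = 1/2 per child.
P(not type AB, Rh-positive) = 1/2 for one child; (1/2)^3 = 1/8.

1/8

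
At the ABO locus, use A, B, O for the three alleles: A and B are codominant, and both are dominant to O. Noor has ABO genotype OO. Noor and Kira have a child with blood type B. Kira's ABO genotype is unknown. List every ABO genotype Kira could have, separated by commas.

For each candidate genotype of Kira, check whether crossing it with OO can produce every observed child phenotype.
  AA → possible child types {A} ✗
  AB → possible child types {A, B} ✓
  AO → possible child types {O, A} ✗
  BB → possible child types {B} ✓
  BO → possible child types {O, B} ✓
  OO → possible child types {O} ✗

AB, BB, BO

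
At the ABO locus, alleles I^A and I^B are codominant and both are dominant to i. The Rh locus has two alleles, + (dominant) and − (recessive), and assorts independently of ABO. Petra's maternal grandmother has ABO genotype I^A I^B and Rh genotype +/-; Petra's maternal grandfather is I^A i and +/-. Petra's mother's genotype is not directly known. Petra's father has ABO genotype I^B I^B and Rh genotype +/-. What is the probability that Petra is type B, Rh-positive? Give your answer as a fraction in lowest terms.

Petra's mother's ABO genotype from I^A I^B × I^A i: 1/4 I^A I^A, 1/4 I^A I^B, 1/4 I^A i, 1/4 I^B i.
Crossing each possibility with the father I^B I^B and summing P(type B): 1/4·0 + 1/4·1/2 + 1/4·1/2 + 1/4·1 = 1/2.
Similarly for Rh via the mother's Rh distribution: P(Rh+) = 3/4.
Independent loci: 1/2 × 3/4 = 3/8.

3/8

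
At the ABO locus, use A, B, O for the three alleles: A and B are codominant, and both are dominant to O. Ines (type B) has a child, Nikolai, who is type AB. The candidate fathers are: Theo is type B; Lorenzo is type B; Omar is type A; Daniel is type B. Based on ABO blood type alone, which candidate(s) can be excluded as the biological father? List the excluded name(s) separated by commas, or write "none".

A candidate is excluded only if no genotype consistent with his phenotype could produce a type AB child with a type B mother.
Theo (type B): no genotype consistent with that phenotype can produce a type-AB child with a type-B mother.
Lorenzo (type B): no genotype consistent with that phenotype can produce a type-AB child with a type-B mother.
Daniel (type B): no genotype consistent with that phenotype can produce a type-AB child with a type-B mother.

Theo, Lorenzo, Daniel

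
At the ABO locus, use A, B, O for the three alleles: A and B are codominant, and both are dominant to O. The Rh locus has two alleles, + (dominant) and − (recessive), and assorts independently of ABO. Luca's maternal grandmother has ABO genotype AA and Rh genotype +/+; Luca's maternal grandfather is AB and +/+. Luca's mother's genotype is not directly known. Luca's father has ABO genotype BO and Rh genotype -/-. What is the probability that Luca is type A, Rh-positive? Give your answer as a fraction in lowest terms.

Luca's mother's ABO genotype from AA × AB: 1/2 AA, 1/2 AB.
Crossing each possibility with the father BO and summing P(type A): 1/2·1/2 + 1/2·1/4 = 3/8.
Similarly for Rh via the mother's Rh distribution: P(Rh+) = 1.
Independent loci: 3/8 × 1 = 3/8.

3/8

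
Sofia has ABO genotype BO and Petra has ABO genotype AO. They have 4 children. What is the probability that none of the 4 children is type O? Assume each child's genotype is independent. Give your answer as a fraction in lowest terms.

ABO cross BO × AO → 1/4 O, 1/4 A, 1/4 B, 1/4 AB.
So P(type O) = 1/4 per child.
P(not type O) = 3/4 for one child; (3/4)^4 = 81/256.

81/256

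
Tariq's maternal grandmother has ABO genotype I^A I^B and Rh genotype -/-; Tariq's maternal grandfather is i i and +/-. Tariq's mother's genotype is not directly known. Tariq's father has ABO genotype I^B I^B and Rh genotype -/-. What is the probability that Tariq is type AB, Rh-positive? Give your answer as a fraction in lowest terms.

1/16

Tariq's mother's ABO genotype from I^A I^B × i i: 1/2 I^A i, 1/2 I^B i.
Crossing each possibility with the father I^B I^B and summing P(type AB): 1/2·1/2 + 1/2·0 = 1/4.
Similarly for Rh via the mother's Rh distribution: P(Rh+) = 1/4.
Independent loci: 1/4 × 1/4 = 1/16.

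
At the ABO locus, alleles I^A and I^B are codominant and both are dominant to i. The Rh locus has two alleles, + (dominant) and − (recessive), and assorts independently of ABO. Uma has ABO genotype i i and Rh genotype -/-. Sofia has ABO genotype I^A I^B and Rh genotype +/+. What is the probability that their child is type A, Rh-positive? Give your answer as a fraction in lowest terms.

ABO cross i i × I^A I^B → offspring phenotypes: 1/2 A, 1/2 B.
Rh cross -/- × +/+ → 1 Rh+.
Independent loci: P(type A, Rh-positive) = 1/2 × 1 = 1/2.

1/2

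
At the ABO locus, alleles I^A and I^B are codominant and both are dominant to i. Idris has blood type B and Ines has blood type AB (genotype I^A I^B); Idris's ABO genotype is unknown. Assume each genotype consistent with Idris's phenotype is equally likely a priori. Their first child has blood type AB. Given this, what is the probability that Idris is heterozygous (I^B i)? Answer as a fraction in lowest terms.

1/3

Possible genotypes: Idris ∈ {I^B I^B, I^B i}; Ines ∈ {I^A I^B}.
Weight each parental genotype pair by prior × P(type-AB child):
  I^B I^B × I^A I^B: posterior weight 2/3.
  I^B i × I^A I^B: posterior weight 1/3.
Sum the posterior weight over pairs where Idris is I^B i: 1/3.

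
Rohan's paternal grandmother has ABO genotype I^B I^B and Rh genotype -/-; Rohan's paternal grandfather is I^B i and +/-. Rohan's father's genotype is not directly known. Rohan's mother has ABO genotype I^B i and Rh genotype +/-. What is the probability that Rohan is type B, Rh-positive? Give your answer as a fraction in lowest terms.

35/64

Rohan's father's ABO genotype from I^B I^B × I^B i: 1/2 I^B I^B, 1/2 I^B i.
Crossing each possibility with the mother I^B i and summing P(type B): 1/2·1 + 1/2·3/4 = 7/8.
Similarly for Rh via the father's Rh distribution: P(Rh+) = 5/8.
Independent loci: 7/8 × 5/8 = 35/64.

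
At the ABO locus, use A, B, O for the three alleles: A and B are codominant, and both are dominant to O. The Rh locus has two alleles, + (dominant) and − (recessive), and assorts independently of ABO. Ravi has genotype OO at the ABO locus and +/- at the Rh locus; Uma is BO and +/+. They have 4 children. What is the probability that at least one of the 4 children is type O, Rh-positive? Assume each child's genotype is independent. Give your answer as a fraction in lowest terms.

ABO cross OO × BO → 1/2 O, 1/2 B.
Rh cross +/- × +/+ → 1 Rh+; so P(type O, Rh-positive) = 1/2 × 1 = 1/2 per child.
P(none) = (1/2)^4 = 1/16; P(at least one) = 1 − 1/16 = 15/16.

15/16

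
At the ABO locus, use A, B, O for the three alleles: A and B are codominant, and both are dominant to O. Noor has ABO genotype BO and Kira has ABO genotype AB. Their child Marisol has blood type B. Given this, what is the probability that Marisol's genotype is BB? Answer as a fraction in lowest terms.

Cross BO × AB → 1/4 AB, 1/4 AO, 1/4 BB, 1/4 BO.
Type-B genotypes among offspring: BB (1/4), BO (1/4); total 1/2.
P(BB | type B) = (1/4) / (1/2) = 1/2.

1/2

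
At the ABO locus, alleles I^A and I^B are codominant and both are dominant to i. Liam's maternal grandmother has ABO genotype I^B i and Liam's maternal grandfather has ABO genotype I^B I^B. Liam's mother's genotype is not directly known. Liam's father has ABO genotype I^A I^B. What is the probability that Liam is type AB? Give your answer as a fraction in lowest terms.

3/8

Liam's mother's ABO genotype from I^B i × I^B I^B: 1/2 I^B I^B, 1/2 I^B i.
Crossing each possibility with the father I^A I^B and summing P(type AB): 1/2·1/2 + 1/2·1/4 = 3/8.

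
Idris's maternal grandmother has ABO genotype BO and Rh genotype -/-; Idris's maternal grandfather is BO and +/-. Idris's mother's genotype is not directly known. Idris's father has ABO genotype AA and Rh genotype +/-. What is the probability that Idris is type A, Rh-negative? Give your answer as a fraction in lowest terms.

Idris's mother's ABO genotype from BO × BO: 1/4 BB, 1/2 BO, 1/4 OO.
Crossing each possibility with the father AA and summing P(type A): 1/4·0 + 1/2·1/2 + 1/4·1 = 1/2.
Similarly for Rh via the mother's Rh distribution: P(Rh-) = 3/8.
Independent loci: 1/2 × 3/8 = 3/16.

3/16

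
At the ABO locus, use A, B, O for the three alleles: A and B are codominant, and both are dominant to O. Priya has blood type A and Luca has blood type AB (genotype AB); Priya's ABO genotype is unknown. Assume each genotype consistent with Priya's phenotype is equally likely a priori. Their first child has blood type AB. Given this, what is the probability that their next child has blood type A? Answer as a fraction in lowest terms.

1/2

Possible genotypes: Priya ∈ {AA, AO}; Luca ∈ {AB}.
Weight each parental genotype pair by prior × P(type-AB child):
  AA × AB: posterior weight 2/3; P(next child type A) = 1/2.
  AO × AB: posterior weight 1/3; P(next child type A) = 1/2.
Weighted sum = 1/2.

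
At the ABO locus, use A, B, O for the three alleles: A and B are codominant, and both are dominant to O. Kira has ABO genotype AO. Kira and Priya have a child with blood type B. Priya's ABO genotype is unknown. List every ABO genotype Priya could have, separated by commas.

AB, BB, BO

For each candidate genotype of Priya, check whether crossing it with AO can produce every observed child phenotype.
  AA → possible child types {A} ✗
  AB → possible child types {A, B, AB} ✓
  AO → possible child types {O, A} ✗
  BB → possible child types {B, AB} ✓
  BO → possible child types {O, A, B, AB} ✓
  OO → possible child types {O, A} ✗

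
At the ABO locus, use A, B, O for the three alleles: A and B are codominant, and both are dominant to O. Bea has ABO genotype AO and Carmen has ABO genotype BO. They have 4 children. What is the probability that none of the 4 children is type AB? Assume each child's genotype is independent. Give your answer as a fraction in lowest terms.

81/256

ABO cross AO × BO → 1/4 O, 1/4 A, 1/4 B, 1/4 AB.
So P(type AB) = 1/4 per child.
P(not type AB) = 3/4 for one child; (3/4)^4 = 81/256.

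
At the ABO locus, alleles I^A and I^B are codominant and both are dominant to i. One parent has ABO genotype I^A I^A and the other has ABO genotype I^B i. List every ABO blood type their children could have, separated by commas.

A, AB

Gametes from I^A I^A × I^B i give offspring ABO genotypes I^A I^B, I^A i, i.e. phenotypes A, AB.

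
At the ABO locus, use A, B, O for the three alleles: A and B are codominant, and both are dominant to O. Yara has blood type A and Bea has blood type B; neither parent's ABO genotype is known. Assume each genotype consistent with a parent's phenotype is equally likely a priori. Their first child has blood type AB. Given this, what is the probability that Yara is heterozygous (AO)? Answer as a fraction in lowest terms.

Possible genotypes: Yara ∈ {AA, AO}; Bea ∈ {BB, BO}.
Weight each parental genotype pair by prior × P(type-AB child):
  AA × BB: posterior weight 4/9.
  AA × BO: posterior weight 2/9.
  AO × BB: posterior weight 2/9.
  AO × BO: posterior weight 1/9.
Sum the posterior weight over pairs where Yara is AO: 1/3.

1/3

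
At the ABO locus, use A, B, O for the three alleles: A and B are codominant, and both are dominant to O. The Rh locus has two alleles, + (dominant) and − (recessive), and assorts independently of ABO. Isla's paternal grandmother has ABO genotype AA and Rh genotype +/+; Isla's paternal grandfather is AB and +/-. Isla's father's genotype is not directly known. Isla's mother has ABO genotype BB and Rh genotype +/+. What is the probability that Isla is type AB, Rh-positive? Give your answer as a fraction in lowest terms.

Isla's father's ABO genotype from AA × AB: 1/2 AA, 1/2 AB.
Crossing each possibility with the mother BB and summing P(type AB): 1/2·1 + 1/2·1/2 = 3/4.
Similarly for Rh via the father's Rh distribution: P(Rh+) = 1.
Independent loci: 3/4 × 1 = 3/4.

3/4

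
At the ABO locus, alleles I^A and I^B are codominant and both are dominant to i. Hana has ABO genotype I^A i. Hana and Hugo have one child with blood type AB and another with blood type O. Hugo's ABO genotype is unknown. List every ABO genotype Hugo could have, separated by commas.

I^B i

For each candidate genotype of Hugo, check whether crossing it with I^A i can produce every observed child phenotype.
  I^A I^A → possible child types {A} ✗
  I^A I^B → possible child types {A, B, AB} ✗
  I^A i → possible child types {O, A} ✗
  I^B I^B → possible child types {B, AB} ✗
  I^B i → possible child types {O, A, B, AB} ✓
  i i → possible child types {O, A} ✗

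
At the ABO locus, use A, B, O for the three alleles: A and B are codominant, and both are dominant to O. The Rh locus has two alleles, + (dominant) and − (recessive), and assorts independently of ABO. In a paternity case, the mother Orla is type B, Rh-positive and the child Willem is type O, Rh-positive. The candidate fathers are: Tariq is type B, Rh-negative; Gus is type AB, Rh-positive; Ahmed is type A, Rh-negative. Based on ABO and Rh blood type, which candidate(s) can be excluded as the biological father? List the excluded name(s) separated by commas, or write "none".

Gus

A candidate is excluded only if no genotype consistent with his phenotype could produce a type O, Rh-positive child with a type B, Rh-positive mother.
Gus (type AB, Rh+): no genotype consistent with that phenotype can produce a type-O Rh+ child with a type-B mother.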